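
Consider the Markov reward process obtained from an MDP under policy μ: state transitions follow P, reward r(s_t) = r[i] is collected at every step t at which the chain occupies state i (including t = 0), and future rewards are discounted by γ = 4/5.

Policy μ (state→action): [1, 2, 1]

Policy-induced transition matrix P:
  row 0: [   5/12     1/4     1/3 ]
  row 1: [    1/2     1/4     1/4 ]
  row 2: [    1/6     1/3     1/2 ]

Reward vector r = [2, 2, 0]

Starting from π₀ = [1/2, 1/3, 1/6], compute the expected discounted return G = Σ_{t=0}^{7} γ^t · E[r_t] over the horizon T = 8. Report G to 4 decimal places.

t=0: π = [0.5000, 0.3333, 0.1667], E[r] = 1.6667, γ^t·E[r] = 1.666667, running G = 1.666667
t=1: π = [0.4028, 0.2639, 0.3333], E[r] = 1.3333, γ^t·E[r] = 1.066667, running G = 2.733333
t=2: π = [0.3553, 0.2778, 0.3669], E[r] = 1.2662, γ^t·E[r] = 0.810370, running G = 3.543704
t=3: π = [0.3481, 0.2806, 0.3713], E[r] = 1.2573, γ^t·E[r] = 0.643753, running G = 4.187457
t=4: π = [0.3472, 0.2809, 0.3718], E[r] = 1.2563, γ^t·E[r] = 0.514588, running G = 4.702044
t=5: π = [0.3471, 0.2810, 0.3719], E[r] = 1.2562, γ^t·E[r] = 0.411635, running G = 5.113679
t=6: π = [0.3471, 0.2810, 0.3719], E[r] = 1.2562, γ^t·E[r] = 0.329305, running G = 5.442985
t=7: π = [0.3471, 0.2810, 0.3719], E[r] = 1.2562, γ^t·E[r] = 0.263444, running G = 5.706429

G = 5.7064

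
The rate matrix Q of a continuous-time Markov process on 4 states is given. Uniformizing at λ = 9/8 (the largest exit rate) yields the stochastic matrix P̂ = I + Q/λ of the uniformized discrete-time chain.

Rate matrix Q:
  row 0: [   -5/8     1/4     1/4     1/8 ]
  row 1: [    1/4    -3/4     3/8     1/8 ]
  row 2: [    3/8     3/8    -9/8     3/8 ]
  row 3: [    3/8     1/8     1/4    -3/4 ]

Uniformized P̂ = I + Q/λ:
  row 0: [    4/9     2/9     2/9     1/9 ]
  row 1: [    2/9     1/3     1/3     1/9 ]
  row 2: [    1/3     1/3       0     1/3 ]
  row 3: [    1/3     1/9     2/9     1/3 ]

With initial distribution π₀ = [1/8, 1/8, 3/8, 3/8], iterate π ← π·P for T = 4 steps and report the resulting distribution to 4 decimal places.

t=0: π = [0.1250, 0.1250, 0.3750, 0.3750]
t=1: π = [0.3333, 0.2361, 0.1528, 0.2778]
t=2: π = [0.3441, 0.2346, 0.2145, 0.2068]
t=3: π = [0.3455, 0.2491, 0.2006, 0.2047]
t=4: π = [0.3440, 0.2494, 0.2053, 0.2012]

π = [0.3440, 0.2494, 0.2053, 0.2012]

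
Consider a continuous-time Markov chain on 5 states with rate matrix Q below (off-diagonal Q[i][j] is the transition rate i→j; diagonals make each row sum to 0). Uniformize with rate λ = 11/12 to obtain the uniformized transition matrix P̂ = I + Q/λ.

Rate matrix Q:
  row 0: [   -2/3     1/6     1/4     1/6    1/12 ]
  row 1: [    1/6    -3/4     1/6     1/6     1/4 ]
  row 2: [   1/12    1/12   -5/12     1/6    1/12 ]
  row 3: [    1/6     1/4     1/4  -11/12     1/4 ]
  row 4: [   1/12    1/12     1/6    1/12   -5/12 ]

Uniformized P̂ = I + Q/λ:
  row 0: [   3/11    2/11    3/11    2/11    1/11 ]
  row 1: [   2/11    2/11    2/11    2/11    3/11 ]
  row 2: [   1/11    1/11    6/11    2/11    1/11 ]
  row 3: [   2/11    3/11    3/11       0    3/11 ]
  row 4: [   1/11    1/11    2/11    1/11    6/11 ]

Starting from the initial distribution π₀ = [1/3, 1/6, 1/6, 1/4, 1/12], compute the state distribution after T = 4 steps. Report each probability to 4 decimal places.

π = [0.1426, 0.1416, 0.3251, 0.1344, 0.2563]

t=0: π = [0.3333, 0.1667, 0.1667, 0.2500, 0.0833]
t=1: π = [0.1894, 0.1818, 0.2955, 0.1288, 0.2045]
t=2: π = [0.1536, 0.1481, 0.3182, 0.1398, 0.2404]
t=3: π = [0.1450, 0.1438, 0.3242, 0.1345, 0.2525]
t=4: π = [0.1426, 0.1416, 0.3251, 0.1344, 0.2563]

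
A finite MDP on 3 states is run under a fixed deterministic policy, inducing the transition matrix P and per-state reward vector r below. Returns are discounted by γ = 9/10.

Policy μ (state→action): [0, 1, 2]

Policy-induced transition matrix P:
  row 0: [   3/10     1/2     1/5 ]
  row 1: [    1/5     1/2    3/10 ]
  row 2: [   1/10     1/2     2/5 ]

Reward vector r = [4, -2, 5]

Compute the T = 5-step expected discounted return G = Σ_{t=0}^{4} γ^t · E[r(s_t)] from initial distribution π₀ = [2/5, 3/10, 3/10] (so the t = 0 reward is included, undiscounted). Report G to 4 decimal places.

G = 6.5376

t=0: π = [0.4000, 0.3000, 0.3000], E[r] = 2.5000, γ^t·E[r] = 2.500000, running G = 2.500000
t=1: π = [0.2100, 0.5000, 0.2900], E[r] = 1.2900, γ^t·E[r] = 1.161000, running G = 3.661000
t=2: π = [0.1920, 0.5000, 0.3080], E[r] = 1.3080, γ^t·E[r] = 1.059480, running G = 4.720480
t=3: π = [0.1884, 0.5000, 0.3116], E[r] = 1.3116, γ^t·E[r] = 0.956156, running G = 5.676636
t=4: π = [0.1877, 0.5000, 0.3123], E[r] = 1.3123, γ^t·E[r] = 0.861013, running G = 6.537650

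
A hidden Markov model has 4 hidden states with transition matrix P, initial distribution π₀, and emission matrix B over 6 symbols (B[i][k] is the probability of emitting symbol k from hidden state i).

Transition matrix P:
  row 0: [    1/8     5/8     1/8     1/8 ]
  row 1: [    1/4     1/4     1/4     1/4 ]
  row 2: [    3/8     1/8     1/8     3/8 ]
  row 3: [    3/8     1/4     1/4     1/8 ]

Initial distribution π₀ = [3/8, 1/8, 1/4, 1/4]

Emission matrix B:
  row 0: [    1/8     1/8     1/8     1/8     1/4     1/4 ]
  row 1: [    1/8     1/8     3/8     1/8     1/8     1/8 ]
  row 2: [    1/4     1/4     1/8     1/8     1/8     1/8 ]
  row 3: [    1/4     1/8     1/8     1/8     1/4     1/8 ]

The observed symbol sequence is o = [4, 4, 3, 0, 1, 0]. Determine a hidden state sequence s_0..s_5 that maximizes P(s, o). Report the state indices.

path = [3, 0, 1, 3, 2, 3]

t=0: δ = [9.375e-02, 1.562e-02, 3.125e-02, 6.250e-02]  (obs o_0=4)
t=1: δ = [5.859e-03, 7.324e-03, 1.953e-03, 2.930e-03]  ψ = [3, 0, 3, 0]  (obs o_1=4)
t=2: δ = [2.289e-04, 4.578e-04, 2.289e-04, 2.289e-04]  ψ = [1, 0, 1, 1]  (obs o_2=3)
t=3: δ = [1.431e-05, 1.788e-05, 2.861e-05, 2.861e-05]  ψ = [1, 0, 1, 1]  (obs o_3=0)
t=4: δ = [1.341e-06, 1.118e-06, 1.788e-06, 1.341e-06]  ψ = [2, 0, 3, 2]  (obs o_4=1)
t=5: δ = [8.382e-08, 1.048e-07, 8.382e-08, 1.676e-07]  ψ = [2, 0, 3, 2]  (obs o_5=0)
backtrack: best end state = 3; path = [3, 0, 1, 3, 2, 3]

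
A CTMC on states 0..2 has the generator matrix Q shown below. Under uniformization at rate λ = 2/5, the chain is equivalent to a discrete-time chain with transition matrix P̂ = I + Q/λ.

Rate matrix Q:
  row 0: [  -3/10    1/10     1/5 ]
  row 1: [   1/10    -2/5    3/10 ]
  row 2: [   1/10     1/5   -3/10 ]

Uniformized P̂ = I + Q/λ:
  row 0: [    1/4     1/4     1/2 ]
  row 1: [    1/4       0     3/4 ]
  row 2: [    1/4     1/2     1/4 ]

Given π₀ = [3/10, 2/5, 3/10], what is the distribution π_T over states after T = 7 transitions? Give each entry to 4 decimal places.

t=0: π = [0.3000, 0.4000, 0.3000]
t=1: π = [0.2500, 0.2250, 0.5250]
t=2: π = [0.2500, 0.3250, 0.4250]
t=3: π = [0.2500, 0.2750, 0.4750]
t=4: π = [0.2500, 0.3000, 0.4500]
t=5: π = [0.2500, 0.2875, 0.4625]
t=6: π = [0.2500, 0.2938, 0.4563]
t=7: π = [0.2500, 0.2906, 0.4594]

π = [0.2500, 0.2906, 0.4594]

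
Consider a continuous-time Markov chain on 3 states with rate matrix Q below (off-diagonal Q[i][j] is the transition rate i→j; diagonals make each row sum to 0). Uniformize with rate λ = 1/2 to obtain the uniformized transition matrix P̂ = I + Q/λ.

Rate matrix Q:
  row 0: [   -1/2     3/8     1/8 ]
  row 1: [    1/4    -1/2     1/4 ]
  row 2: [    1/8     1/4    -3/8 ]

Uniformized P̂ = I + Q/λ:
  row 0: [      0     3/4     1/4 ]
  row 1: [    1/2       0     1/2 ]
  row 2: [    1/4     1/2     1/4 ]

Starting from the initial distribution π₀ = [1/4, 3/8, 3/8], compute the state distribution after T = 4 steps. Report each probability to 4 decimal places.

t=0: π = [0.2500, 0.3750, 0.3750]
t=1: π = [0.2813, 0.3750, 0.3438]
t=2: π = [0.2734, 0.3828, 0.3438]
t=3: π = [0.2773, 0.3770, 0.3457]
t=4: π = [0.2749, 0.3809, 0.3442]

π = [0.2749, 0.3809, 0.3442]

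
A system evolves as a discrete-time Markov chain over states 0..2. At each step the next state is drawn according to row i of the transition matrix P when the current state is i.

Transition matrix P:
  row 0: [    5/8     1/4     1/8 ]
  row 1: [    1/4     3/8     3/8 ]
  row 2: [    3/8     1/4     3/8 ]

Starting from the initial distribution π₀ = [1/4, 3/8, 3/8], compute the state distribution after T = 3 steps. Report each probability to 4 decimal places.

π = [0.4480, 0.2859, 0.2661]

t=0: π = [0.2500, 0.3750, 0.3750]
t=1: π = [0.3906, 0.2969, 0.3125]
t=2: π = [0.4355, 0.2871, 0.2773]
t=3: π = [0.4480, 0.2859, 0.2661]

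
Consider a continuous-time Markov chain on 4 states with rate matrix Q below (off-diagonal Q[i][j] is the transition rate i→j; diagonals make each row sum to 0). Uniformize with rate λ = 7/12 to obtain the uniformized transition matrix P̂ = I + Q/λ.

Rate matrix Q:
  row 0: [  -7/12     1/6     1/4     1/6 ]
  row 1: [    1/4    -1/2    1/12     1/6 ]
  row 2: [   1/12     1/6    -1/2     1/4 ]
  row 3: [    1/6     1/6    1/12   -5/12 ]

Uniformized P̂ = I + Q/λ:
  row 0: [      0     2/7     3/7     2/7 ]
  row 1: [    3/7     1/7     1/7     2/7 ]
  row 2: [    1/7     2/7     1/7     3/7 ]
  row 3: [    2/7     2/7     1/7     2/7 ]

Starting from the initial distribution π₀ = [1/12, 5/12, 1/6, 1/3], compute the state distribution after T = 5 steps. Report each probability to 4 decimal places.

π = [0.2269, 0.2500, 0.2077, 0.3155]

t=0: π = [0.0833, 0.4167, 0.1667, 0.3333]
t=1: π = [0.2976, 0.2262, 0.1667, 0.3095]
t=2: π = [0.2092, 0.2534, 0.2279, 0.3095]
t=3: π = [0.2296, 0.2495, 0.2026, 0.3183]
t=4: π = [0.2268, 0.2501, 0.2085, 0.3147]
t=5: π = [0.2269, 0.2500, 0.2077, 0.3155]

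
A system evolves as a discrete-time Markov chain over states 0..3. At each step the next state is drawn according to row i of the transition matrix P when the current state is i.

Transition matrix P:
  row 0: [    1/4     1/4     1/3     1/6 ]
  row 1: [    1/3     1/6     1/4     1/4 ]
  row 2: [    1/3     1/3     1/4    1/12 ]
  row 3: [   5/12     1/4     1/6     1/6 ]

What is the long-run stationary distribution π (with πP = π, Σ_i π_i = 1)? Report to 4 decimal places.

π = [0.3204, 0.2510, 0.2629, 0.1657]

Balance equations π_j = Σ_i π_i·P[i][j]:
  π_0 = 1/4·π_0 + 1/3·π_1 + 1/3·π_2 + 5/12·π_3
  π_1 = 1/4·π_0 + 1/6·π_1 + 1/3·π_2 + 1/4·π_3
  π_2 = 1/3·π_0 + 1/4·π_1 + 1/4·π_2 + 1/6·π_3
  normalize: π_0 + π_1 + π_2 + π_3 = 1
Solving the linear system gives exactly π = [323/1008, 253/1008, 265/1008, 167/1008].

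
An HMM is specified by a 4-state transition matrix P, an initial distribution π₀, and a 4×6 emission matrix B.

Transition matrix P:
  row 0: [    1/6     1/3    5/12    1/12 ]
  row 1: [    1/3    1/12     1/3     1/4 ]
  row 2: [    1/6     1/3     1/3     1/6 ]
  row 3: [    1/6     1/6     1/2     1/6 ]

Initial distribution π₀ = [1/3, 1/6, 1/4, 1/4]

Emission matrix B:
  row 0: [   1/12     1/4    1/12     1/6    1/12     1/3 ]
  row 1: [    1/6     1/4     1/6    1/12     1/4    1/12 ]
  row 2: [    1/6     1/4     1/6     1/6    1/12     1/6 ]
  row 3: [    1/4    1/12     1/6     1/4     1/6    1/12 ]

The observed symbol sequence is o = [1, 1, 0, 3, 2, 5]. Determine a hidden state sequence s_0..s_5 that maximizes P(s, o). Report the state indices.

path = [0, 1, 3, 2, 1, 0]

t=0: δ = [8.333e-02, 4.167e-02, 6.250e-02, 2.083e-02]  (obs o_0=1)
t=1: δ = [3.472e-03, 6.944e-03, 8.681e-03, 8.681e-04]  ψ = [0, 0, 0, 1]  (obs o_1=1)
t=2: δ = [1.929e-04, 4.823e-04, 4.823e-04, 4.340e-04]  ψ = [1, 2, 2, 1]  (obs o_2=0)
t=3: δ = [2.679e-05, 1.340e-05, 3.617e-05, 3.014e-05]  ψ = [1, 2, 3, 1]  (obs o_3=3)
t=4: δ = [5.023e-07, 2.009e-06, 2.512e-06, 1.005e-06]  ψ = [2, 2, 3, 2]  (obs o_4=2)
t=5: δ = [2.233e-07, 6.977e-08, 1.395e-07, 4.186e-08]  ψ = [1, 2, 2, 1]  (obs o_5=5)
backtrack: best end state = 0; path = [0, 1, 3, 2, 1, 0]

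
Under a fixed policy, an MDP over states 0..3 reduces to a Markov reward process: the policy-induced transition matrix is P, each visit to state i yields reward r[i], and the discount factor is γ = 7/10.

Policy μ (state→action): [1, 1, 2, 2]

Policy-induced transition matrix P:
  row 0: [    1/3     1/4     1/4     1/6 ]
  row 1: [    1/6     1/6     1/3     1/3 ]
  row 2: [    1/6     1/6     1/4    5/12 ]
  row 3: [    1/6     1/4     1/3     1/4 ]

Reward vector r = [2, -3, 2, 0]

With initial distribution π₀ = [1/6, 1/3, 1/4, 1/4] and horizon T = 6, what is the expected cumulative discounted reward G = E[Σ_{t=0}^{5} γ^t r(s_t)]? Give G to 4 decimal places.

G = 0.5461

t=0: π = [0.1667, 0.3333, 0.2500, 0.2500], E[r] = -0.1667, γ^t·E[r] = -0.166667, running G = -0.166667
t=1: π = [0.1944, 0.2014, 0.2986, 0.3056], E[r] = 0.3819, γ^t·E[r] = 0.267361, running G = 0.100694
t=2: π = [0.1991, 0.2083, 0.2922, 0.3003], E[r] = 0.3576, γ^t·E[r] = 0.175243, running G = 0.275938
t=3: π = [0.1998, 0.2083, 0.2924, 0.2995], E[r] = 0.3596, γ^t·E[r] = 0.123348, running G = 0.399286
t=4: π = [0.2000, 0.2083, 0.2923, 0.2994], E[r] = 0.3597, γ^t·E[r] = 0.086375, running G = 0.485661
t=5: π = [0.2000, 0.2083, 0.2923, 0.2994], E[r] = 0.3598, γ^t·E[r] = 0.060464, running G = 0.546125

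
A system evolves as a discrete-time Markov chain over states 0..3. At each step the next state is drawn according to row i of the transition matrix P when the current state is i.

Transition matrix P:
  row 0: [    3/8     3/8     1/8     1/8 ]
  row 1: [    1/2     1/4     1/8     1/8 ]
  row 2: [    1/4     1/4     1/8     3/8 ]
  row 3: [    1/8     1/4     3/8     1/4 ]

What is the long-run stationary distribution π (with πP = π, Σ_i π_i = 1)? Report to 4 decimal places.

Balance equations π_j = Σ_i π_i·P[i][j]:
  π_0 = 3/8·π_0 + 1/2·π_1 + 1/4·π_2 + 1/8·π_3
  π_1 = 3/8·π_0 + 1/4·π_1 + 1/4·π_2 + 1/4·π_3
  π_2 = 1/8·π_0 + 1/8·π_1 + 1/8·π_2 + 3/8·π_3
  normalize: π_0 + π_1 + π_2 + π_3 = 1
Solving the linear system gives exactly π = [40/117, 137/468, 9/52, 5/26].

π = [0.3419, 0.2927, 0.1731, 0.1923]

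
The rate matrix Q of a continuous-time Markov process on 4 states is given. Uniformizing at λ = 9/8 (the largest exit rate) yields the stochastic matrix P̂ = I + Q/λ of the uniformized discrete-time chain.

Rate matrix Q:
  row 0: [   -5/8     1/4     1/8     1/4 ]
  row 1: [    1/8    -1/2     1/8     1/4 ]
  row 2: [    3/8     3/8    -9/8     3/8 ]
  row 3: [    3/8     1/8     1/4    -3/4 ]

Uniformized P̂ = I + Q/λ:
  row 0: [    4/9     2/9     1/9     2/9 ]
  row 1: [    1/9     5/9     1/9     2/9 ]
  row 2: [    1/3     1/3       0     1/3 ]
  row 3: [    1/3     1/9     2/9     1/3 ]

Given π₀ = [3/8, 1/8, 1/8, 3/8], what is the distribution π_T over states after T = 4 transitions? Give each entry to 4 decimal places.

t=0: π = [0.3750, 0.1250, 0.1250, 0.3750]
t=1: π = [0.3472, 0.2361, 0.1389, 0.2778]
t=2: π = [0.3194, 0.2855, 0.1265, 0.2685]
t=3: π = [0.3054, 0.3016, 0.1269, 0.2661]
t=4: π = [0.3002, 0.3073, 0.1266, 0.2659]

π = [0.3002, 0.3073, 0.1266, 0.2659]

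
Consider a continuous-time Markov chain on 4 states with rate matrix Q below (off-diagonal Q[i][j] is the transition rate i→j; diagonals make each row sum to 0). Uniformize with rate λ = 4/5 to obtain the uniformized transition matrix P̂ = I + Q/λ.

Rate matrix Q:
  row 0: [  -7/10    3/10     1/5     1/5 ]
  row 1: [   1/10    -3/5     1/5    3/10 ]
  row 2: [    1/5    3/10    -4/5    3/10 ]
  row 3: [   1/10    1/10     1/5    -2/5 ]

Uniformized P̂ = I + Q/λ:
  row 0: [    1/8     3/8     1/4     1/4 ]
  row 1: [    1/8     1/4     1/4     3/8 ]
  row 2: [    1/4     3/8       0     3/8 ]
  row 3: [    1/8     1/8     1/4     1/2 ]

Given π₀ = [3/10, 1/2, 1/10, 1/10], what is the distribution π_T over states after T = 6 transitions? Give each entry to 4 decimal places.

t=0: π = [0.3000, 0.5000, 0.1000, 0.1000]
t=1: π = [0.1375, 0.2875, 0.2250, 0.3500]
t=2: π = [0.1531, 0.2516, 0.1938, 0.4016]
t=3: π = [0.1492, 0.2432, 0.2016, 0.4061]
t=4: π = [0.1502, 0.2431, 0.1996, 0.4071]
t=5: π = [0.1500, 0.2428, 0.2001, 0.4071]
t=6: π = [0.1500, 0.2429, 0.2000, 0.4071]

π = [0.1500, 0.2429, 0.2000, 0.4071]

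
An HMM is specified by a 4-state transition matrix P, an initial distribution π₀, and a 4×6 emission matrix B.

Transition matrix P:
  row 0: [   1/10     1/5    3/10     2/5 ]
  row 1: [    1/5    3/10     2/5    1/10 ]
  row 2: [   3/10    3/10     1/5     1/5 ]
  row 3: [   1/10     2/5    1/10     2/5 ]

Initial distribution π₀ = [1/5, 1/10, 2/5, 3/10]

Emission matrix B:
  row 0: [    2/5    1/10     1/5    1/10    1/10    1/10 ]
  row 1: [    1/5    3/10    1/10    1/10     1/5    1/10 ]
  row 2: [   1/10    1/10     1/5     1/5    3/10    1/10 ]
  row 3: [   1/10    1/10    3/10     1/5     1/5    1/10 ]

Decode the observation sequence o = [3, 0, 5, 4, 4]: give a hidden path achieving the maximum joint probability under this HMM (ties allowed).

t=0: δ = [2.000e-02, 1.000e-02, 8.000e-02, 6.000e-02]  (obs o_0=3)
t=1: δ = [9.600e-03, 4.800e-03, 1.600e-03, 2.400e-03]  ψ = [2, 2, 2, 3]  (obs o_1=0)
t=2: δ = [9.600e-05, 1.920e-04, 2.880e-04, 3.840e-04]  ψ = [0, 0, 0, 0]  (obs o_2=5)
t=3: δ = [8.640e-06, 3.072e-05, 2.304e-05, 3.072e-05]  ψ = [2, 3, 1, 3]  (obs o_3=4)
t=4: δ = [6.912e-07, 2.458e-06, 3.686e-06, 2.458e-06]  ψ = [2, 3, 1, 3]  (obs o_4=4)
backtrack: best end state = 2; path = [2, 0, 3, 1, 2]

path = [2, 0, 3, 1, 2]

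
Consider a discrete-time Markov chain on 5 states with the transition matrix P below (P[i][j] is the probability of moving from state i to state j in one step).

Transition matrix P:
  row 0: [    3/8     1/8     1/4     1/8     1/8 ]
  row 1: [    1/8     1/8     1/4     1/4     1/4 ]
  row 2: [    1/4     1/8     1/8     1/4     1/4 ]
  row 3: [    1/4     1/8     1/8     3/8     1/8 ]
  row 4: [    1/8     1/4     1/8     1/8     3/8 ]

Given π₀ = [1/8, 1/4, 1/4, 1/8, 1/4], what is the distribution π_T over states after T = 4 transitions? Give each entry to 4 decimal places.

π = [0.2317, 0.1529, 0.1729, 0.2210, 0.2215]

t=0: π = [0.1250, 0.2500, 0.2500, 0.1250, 0.2500]
t=1: π = [0.2031, 0.1563, 0.1719, 0.2188, 0.2500]
t=2: π = [0.2246, 0.1563, 0.1699, 0.2207, 0.2285]
t=3: π = [0.2300, 0.1536, 0.1726, 0.2209, 0.2229]
t=4: π = [0.2317, 0.1529, 0.1729, 0.2210, 0.2215]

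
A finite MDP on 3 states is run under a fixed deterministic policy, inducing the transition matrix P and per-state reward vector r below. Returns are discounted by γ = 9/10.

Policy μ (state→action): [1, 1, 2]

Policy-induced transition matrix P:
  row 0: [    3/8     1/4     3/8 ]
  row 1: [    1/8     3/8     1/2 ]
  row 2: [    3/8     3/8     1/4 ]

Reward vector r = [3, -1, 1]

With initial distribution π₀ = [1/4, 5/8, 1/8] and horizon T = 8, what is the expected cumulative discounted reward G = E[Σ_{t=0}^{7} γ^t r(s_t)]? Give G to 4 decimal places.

t=0: π = [0.2500, 0.6250, 0.1250], E[r] = 0.2500, γ^t·E[r] = 0.250000, running G = 0.250000
t=1: π = [0.2188, 0.3438, 0.4375], E[r] = 0.7500, γ^t·E[r] = 0.675000, running G = 0.925000
t=2: π = [0.2891, 0.3477, 0.3633], E[r] = 0.8828, γ^t·E[r] = 0.715078, running G = 1.640078
t=3: π = [0.2881, 0.3389, 0.3730], E[r] = 0.8984, γ^t·E[r] = 0.654961, running G = 2.295039
t=4: π = [0.2903, 0.3390, 0.3707], E[r] = 0.9026, γ^t·E[r] = 0.592188, running G = 2.887227
t=5: π = [0.2903, 0.3387, 0.3710], E[r] = 0.9031, γ^t·E[r] = 0.533257, running G = 3.420484
t=6: π = [0.2903, 0.3387, 0.3710], E[r] = 0.9032, γ^t·E[r] = 0.480001, running G = 3.900485
t=7: π = [0.2903, 0.3387, 0.3710], E[r] = 0.9032, γ^t·E[r] = 0.432008, running G = 4.332493

G = 4.3325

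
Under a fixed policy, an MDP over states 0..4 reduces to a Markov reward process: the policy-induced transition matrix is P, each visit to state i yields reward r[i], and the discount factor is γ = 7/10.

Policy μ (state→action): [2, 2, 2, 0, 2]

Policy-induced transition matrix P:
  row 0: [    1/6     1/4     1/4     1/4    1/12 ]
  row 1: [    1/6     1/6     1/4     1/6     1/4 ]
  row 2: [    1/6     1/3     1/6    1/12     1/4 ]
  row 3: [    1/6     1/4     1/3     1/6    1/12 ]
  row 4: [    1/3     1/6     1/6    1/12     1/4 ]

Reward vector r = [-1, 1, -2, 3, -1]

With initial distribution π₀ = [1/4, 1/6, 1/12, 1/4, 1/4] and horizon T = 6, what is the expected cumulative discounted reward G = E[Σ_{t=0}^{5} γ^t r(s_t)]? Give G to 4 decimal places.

t=0: π = [0.2500, 0.1667, 0.0833, 0.2500, 0.2500], E[r] = 0.2500, γ^t·E[r] = 0.250000, running G = 0.250000
t=1: π = [0.2083, 0.2222, 0.2431, 0.1597, 0.1667], E[r] = -0.1597, γ^t·E[r] = -0.111806, running G = 0.138194
t=2: π = [0.1944, 0.2378, 0.2292, 0.1499, 0.1887], E[r] = -0.1539, γ^t·E[r] = -0.075428, running G = 0.062766
t=3: π = [0.1981, 0.2336, 0.2277, 0.1481, 0.1926], E[r] = -0.1684, γ^t·E[r] = -0.057746, running G = 0.005021
t=4: π = [0.1988, 0.2335, 0.2273, 0.1482, 0.1923], E[r] = -0.1678, γ^t·E[r] = -0.040286, running G = -0.035265
t=5: π = [0.1987, 0.2335, 0.2274, 0.1483, 0.1922], E[r] = -0.1674, γ^t·E[r] = -0.028135, running G = -0.063401

G = -0.0634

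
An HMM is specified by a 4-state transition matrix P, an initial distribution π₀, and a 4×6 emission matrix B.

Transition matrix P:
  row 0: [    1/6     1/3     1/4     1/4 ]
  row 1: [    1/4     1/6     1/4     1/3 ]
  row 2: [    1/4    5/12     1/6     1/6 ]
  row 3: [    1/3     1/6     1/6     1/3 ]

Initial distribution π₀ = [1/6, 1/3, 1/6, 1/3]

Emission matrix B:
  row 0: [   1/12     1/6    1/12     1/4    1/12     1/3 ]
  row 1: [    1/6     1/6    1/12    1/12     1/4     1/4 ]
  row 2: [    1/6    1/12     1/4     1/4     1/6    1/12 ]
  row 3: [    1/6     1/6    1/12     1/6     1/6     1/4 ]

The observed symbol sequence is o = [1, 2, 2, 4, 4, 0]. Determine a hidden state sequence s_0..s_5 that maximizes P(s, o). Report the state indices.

t=0: δ = [2.778e-02, 5.556e-02, 1.389e-02, 5.556e-02]  (obs o_0=1)
t=1: δ = [1.543e-03, 7.716e-04, 3.472e-03, 1.543e-03]  ψ = [3, 0, 1, 1]  (obs o_1=2)
t=2: δ = [7.234e-05, 1.206e-04, 1.447e-04, 4.823e-05]  ψ = [2, 2, 2, 2]  (obs o_2=2)
t=3: δ = [3.014e-06, 1.507e-05, 5.023e-06, 6.698e-06]  ψ = [2, 2, 1, 1]  (obs o_3=4)
t=4: δ = [3.140e-07, 6.279e-07, 6.279e-07, 8.372e-07]  ψ = [1, 1, 1, 1]  (obs o_4=4)
t=5: δ = [2.326e-08, 4.361e-08, 2.616e-08, 4.651e-08]  ψ = [3, 2, 1, 3]  (obs o_5=0)
backtrack: best end state = 3; path = [1, 2, 2, 1, 3, 3]

path = [1, 2, 2, 1, 3, 3]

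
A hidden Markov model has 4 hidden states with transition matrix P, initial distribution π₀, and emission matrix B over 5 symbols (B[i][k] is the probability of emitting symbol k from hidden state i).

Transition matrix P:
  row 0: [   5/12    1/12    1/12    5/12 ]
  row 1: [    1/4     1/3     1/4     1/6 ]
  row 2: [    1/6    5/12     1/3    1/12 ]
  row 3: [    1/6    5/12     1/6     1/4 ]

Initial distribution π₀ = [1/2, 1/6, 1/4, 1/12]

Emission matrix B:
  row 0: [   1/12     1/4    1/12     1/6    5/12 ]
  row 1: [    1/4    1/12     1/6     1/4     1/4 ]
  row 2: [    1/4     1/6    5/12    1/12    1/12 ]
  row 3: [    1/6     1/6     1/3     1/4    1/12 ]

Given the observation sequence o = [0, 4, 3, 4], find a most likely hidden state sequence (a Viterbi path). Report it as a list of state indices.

t=0: δ = [4.167e-02, 4.167e-02, 6.250e-02, 1.389e-02]  (obs o_0=0)
t=1: δ = [7.234e-03, 6.510e-03, 1.736e-03, 1.447e-03]  ψ = [0, 2, 2, 0]  (obs o_1=4)
t=2: δ = [5.023e-04, 5.425e-04, 1.356e-04, 7.535e-04]  ψ = [0, 1, 1, 0]  (obs o_2=3)
t=3: δ = [8.721e-05, 7.849e-05, 1.130e-05, 1.744e-05]  ψ = [0, 3, 1, 0]  (obs o_3=4)
backtrack: best end state = 0; path = [0, 0, 0, 0]

path = [0, 0, 0, 0]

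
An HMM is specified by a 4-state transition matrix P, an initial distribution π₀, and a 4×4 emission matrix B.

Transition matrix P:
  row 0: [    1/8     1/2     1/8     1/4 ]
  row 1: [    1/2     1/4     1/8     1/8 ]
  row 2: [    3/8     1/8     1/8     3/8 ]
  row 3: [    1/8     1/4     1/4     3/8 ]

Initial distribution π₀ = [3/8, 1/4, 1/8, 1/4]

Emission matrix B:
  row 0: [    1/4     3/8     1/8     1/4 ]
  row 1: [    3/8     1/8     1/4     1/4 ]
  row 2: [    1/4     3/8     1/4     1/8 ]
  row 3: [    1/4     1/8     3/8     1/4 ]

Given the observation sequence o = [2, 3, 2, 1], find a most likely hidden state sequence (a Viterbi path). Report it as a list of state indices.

path = [1, 0, 1, 0]

t=0: δ = [4.688e-02, 6.250e-02, 3.125e-02, 9.375e-02]  (obs o_0=2)
t=1: δ = [7.812e-03, 5.859e-03, 2.930e-03, 8.789e-03]  ψ = [1, 0, 3, 3]  (obs o_1=3)
t=2: δ = [3.662e-04, 9.766e-04, 5.493e-04, 1.236e-03]  ψ = [1, 0, 3, 3]  (obs o_2=2)
t=3: δ = [1.831e-04, 3.862e-05, 1.159e-04, 5.794e-05]  ψ = [1, 3, 3, 3]  (obs o_3=1)
backtrack: best end state = 0; path = [1, 0, 1, 0]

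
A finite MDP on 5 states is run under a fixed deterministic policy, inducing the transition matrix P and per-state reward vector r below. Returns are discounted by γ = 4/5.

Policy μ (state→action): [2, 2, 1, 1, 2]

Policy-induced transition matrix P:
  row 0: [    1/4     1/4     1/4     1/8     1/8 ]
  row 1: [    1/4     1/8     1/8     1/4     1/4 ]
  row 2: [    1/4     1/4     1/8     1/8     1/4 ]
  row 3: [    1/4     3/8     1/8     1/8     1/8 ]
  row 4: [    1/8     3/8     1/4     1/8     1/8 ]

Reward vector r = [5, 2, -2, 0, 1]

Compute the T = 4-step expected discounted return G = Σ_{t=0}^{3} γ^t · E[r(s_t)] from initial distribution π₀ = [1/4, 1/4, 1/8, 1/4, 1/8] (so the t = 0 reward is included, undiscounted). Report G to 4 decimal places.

G = 4.5615

t=0: π = [0.2500, 0.2500, 0.1250, 0.2500, 0.1250], E[r] = 1.6250, γ^t·E[r] = 1.625000, running G = 1.625000
t=1: π = [0.2344, 0.2656, 0.1719, 0.1563, 0.1719], E[r] = 1.5313, γ^t·E[r] = 1.225000, running G = 2.850000
t=2: π = [0.2285, 0.2578, 0.1758, 0.1582, 0.1797], E[r] = 1.4863, γ^t·E[r] = 0.951250, running G = 3.801250
t=3: π = [0.2275, 0.2600, 0.1760, 0.1572, 0.1792], E[r] = 1.4849, γ^t·E[r] = 0.760250, running G = 4.561500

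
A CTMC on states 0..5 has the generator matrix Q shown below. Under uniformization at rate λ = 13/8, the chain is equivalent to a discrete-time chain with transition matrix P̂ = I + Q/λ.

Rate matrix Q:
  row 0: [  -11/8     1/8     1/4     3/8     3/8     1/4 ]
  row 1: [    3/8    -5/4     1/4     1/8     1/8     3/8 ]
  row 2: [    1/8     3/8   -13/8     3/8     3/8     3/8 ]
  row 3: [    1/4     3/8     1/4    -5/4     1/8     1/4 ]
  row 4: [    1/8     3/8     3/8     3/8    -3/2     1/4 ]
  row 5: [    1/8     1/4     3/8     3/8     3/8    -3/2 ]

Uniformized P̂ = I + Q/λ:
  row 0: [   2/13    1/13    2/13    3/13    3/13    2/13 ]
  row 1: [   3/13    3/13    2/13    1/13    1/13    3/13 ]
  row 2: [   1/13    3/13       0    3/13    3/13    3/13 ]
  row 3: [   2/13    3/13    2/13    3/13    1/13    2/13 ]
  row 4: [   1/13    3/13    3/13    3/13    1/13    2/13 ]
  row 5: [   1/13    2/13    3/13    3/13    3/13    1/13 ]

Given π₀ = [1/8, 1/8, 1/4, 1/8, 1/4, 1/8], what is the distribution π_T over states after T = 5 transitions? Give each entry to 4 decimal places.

t=0: π = [0.1250, 0.1250, 0.2500, 0.1250, 0.2500, 0.1250]
t=1: π = [0.1154, 0.2019, 0.1442, 0.2115, 0.1538, 0.1731]
t=2: π = [0.1331, 0.1997, 0.1568, 0.1997, 0.1435, 0.1672]
t=3: π = [0.1332, 0.1974, 0.1536, 0.2000, 0.1472, 0.1684]
t=4: π = [0.1329, 0.1973, 0.1545, 0.2004, 0.1470, 0.1679]
t=5: π = [0.1329, 0.1974, 0.1543, 0.2004, 0.1470, 0.1680]

π = [0.1329, 0.1974, 0.1543, 0.2004, 0.1470, 0.1680]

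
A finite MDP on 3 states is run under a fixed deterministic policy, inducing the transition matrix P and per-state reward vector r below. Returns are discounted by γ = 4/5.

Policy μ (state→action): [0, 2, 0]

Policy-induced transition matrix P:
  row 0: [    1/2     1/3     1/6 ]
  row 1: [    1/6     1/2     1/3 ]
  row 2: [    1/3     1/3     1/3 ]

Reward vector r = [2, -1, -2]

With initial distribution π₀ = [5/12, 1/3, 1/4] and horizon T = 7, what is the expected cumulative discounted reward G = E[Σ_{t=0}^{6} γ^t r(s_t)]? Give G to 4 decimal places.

t=0: π = [0.4167, 0.3333, 0.2500], E[r] = 0.0000, γ^t·E[r] = 0.000000, running G = 0.000000
t=1: π = [0.3472, 0.3889, 0.2639], E[r] = -0.2222, γ^t·E[r] = -0.177778, running G = -0.177778
t=2: π = [0.3264, 0.3981, 0.2755], E[r] = -0.2963, γ^t·E[r] = -0.189630, running G = -0.367407
t=3: π = [0.3214, 0.3997, 0.2789], E[r] = -0.3148, γ^t·E[r] = -0.161185, running G = -0.528593
t=4: π = [0.3203, 0.3999, 0.2798], E[r] = -0.3189, γ^t·E[r] = -0.130634, running G = -0.659226
t=5: π = [0.3201, 0.4000, 0.2800], E[r] = -0.3198, γ^t·E[r] = -0.104788, running G = -0.764014
t=6: π = [0.3200, 0.4000, 0.2800], E[r] = -0.3200, γ^t·E[r] = -0.083875, running G = -0.847890

G = -0.8479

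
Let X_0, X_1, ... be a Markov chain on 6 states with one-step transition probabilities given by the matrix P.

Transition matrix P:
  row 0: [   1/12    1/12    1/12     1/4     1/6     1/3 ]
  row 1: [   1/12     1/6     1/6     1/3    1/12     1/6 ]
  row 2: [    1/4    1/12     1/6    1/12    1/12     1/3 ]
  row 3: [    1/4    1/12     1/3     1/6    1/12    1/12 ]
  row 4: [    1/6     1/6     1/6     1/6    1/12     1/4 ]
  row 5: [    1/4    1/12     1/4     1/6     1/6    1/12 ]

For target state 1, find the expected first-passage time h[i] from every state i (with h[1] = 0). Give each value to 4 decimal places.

First-step conditioning: h[1] = 0; for i ≠ 1, h[i] = 1 + Σ_k P[i][k]·h[k].
  h[0] = 1 + 1/12·h[0] + 1/12·h[2] + 1/4·h[3] + 1/6·h[4] + 1/3·h[5]
  h[2] = 1 + 1/4·h[0] + 1/6·h[2] + 1/12·h[3] + 1/12·h[4] + 1/3·h[5]
  h[3] = 1 + 1/4·h[0] + 1/3·h[2] + 1/6·h[3] + 1/12·h[4] + 1/12·h[5]
  h[4] = 1 + 1/6·h[0] + 1/6·h[2] + 1/6·h[3] + 1/12·h[4] + 1/4·h[5]
  h[5] = 1 + 1/4·h[0] + 1/4·h[2] + 1/6·h[3] + 1/6·h[4] + 1/12·h[5]
Solving the 5×5 linear system over states ≠ 1 gives exactly h = [170520/15997, 0, 171492/15997, 171744/15997, 157380/15997, 170568/15997] (h[1] = 0 is the target).

h = [10.6595, 0.0000, 10.7203, 10.7360, 9.8381, 10.6625]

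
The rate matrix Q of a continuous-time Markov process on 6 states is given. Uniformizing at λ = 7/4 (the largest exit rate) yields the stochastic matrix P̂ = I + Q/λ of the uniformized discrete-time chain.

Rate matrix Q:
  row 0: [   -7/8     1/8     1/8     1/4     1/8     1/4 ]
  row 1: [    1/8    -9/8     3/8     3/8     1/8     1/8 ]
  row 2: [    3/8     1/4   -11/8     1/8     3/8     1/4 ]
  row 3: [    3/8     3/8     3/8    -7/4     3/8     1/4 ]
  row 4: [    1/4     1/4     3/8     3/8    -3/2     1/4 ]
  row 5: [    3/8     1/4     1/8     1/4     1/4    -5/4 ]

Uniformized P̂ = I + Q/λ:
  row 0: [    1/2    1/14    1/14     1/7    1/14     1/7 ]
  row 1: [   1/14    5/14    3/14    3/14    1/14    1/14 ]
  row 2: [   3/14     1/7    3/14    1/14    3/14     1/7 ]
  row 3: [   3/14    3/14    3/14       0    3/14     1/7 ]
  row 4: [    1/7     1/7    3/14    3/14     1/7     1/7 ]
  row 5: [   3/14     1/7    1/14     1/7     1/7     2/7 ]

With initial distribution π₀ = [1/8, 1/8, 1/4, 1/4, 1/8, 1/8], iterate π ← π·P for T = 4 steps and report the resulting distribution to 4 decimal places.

π = [0.2511, 0.1716, 0.1570, 0.1344, 0.1336, 0.1523]

t=0: π = [0.1250, 0.1250, 0.2500, 0.2500, 0.1250, 0.1250]
t=1: π = [0.2232, 0.1786, 0.1786, 0.1071, 0.1607, 0.1518]
t=2: π = [0.2411, 0.1728, 0.1607, 0.1390, 0.1346, 0.1518]
t=3: π = [0.2489, 0.1726, 0.1582, 0.1335, 0.1347, 0.1522]
t=4: π = [0.2511, 0.1716, 0.1570, 0.1344, 0.1336, 0.1523]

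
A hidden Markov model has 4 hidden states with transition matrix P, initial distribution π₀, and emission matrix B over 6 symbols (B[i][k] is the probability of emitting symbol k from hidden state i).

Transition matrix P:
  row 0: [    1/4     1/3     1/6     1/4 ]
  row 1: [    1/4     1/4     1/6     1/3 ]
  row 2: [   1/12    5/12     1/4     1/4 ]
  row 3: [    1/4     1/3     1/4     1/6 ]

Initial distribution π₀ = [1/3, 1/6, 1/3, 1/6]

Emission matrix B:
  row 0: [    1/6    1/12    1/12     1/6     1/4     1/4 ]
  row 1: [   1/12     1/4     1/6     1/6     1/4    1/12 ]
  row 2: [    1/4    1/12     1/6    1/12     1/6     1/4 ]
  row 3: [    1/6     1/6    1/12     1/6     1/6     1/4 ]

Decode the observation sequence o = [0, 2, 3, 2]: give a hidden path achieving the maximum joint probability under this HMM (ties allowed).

t=0: δ = [5.556e-02, 1.389e-02, 8.333e-02, 2.778e-02]  (obs o_0=0)
t=1: δ = [1.157e-03, 5.787e-03, 3.472e-03, 1.736e-03]  ψ = [0, 2, 2, 2]  (obs o_1=2)
t=2: δ = [2.411e-04, 2.411e-04, 8.038e-05, 3.215e-04]  ψ = [1, 1, 1, 1]  (obs o_2=3)
t=3: δ = [6.698e-06, 1.786e-05, 1.340e-05, 6.698e-06]  ψ = [3, 3, 3, 1]  (obs o_3=2)
backtrack: best end state = 1; path = [2, 1, 3, 1]

path = [2, 1, 3, 1]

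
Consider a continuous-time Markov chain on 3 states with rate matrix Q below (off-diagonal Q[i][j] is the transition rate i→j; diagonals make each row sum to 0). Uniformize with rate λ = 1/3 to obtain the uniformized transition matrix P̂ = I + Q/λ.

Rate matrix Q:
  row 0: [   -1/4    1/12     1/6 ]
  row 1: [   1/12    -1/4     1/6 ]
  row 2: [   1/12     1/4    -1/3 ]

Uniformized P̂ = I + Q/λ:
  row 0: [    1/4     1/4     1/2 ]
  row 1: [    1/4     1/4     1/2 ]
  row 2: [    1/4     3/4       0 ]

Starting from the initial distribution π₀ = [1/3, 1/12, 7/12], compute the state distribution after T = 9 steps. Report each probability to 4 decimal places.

t=0: π = [0.3333, 0.0833, 0.5833]
t=1: π = [0.2500, 0.5417, 0.2083]
t=2: π = [0.2500, 0.3542, 0.3958]
t=3: π = [0.2500, 0.4479, 0.3021]
t=4: π = [0.2500, 0.4010, 0.3490]
t=5: π = [0.2500, 0.4245, 0.3255]
t=6: π = [0.2500, 0.4128, 0.3372]
t=7: π = [0.2500, 0.4186, 0.3314]
t=8: π = [0.2500, 0.4157, 0.3343]
t=9: π = [0.2500, 0.4172, 0.3328]

π = [0.2500, 0.4172, 0.3328]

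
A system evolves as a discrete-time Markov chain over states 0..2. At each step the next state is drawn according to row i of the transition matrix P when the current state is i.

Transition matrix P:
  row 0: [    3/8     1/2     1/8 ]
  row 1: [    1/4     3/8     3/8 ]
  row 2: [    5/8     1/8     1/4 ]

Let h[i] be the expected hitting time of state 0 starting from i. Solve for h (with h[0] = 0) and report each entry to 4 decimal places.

h = [0.0000, 2.6667, 1.7778]

First-step conditioning: h[0] = 0; for i ≠ 0, h[i] = 1 + Σ_k P[i][k]·h[k].
  h[1] = 1 + 3/8·h[1] + 3/8·h[2]
  h[2] = 1 + 1/8·h[1] + 1/4·h[2]
Solving the 2×2 linear system over states ≠ 0 gives exactly h = [0, 8/3, 16/9] (h[0] = 0 is the target).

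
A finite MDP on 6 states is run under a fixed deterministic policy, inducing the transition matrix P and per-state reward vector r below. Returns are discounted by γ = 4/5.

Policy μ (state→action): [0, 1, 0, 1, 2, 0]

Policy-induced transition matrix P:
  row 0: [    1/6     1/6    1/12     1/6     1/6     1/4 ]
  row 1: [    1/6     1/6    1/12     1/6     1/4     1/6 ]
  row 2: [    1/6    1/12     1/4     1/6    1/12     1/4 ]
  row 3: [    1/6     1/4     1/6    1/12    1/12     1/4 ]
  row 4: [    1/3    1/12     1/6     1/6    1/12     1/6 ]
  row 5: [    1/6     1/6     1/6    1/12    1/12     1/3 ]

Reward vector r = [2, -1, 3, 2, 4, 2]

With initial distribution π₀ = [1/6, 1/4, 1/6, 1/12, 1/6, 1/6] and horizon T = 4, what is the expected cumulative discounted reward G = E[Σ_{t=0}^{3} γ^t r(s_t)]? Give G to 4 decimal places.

G = 5.5667

t=0: π = [0.1667, 0.2500, 0.1667, 0.0833, 0.1667, 0.1667], E[r] = 1.7500, γ^t·E[r] = 1.750000, running G = 1.750000
t=1: π = [0.1944, 0.1458, 0.1458, 0.1458, 0.1389, 0.2292], E[r] = 1.9861, γ^t·E[r] = 1.588889, running G = 3.338889
t=2: π = [0.1898, 0.1551, 0.1505, 0.1354, 0.1238, 0.2454], E[r] = 1.9329, γ^t·E[r] = 1.237037, running G = 4.575926
t=3: π = [0.1873, 0.1551, 0.1505, 0.1349, 0.1250, 0.2472], E[r] = 1.9352, γ^t·E[r] = 0.990815, running G = 5.566741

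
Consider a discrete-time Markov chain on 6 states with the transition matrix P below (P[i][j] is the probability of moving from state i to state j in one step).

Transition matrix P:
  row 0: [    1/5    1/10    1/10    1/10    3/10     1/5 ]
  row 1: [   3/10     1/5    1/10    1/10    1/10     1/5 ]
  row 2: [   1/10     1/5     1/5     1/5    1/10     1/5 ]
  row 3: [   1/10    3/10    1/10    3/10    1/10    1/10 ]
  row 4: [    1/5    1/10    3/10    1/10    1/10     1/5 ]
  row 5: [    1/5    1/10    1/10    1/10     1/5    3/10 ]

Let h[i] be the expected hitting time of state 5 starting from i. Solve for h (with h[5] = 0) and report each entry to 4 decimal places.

First-step conditioning: h[5] = 0; for i ≠ 5, h[i] = 1 + Σ_k P[i][k]·h[k].
  h[0] = 1 + 1/5·h[0] + 1/10·h[1] + 1/10·h[2] + 1/10·h[3] + 3/10·h[4]
  h[1] = 1 + 3/10·h[0] + 1/5·h[1] + 1/10·h[2] + 1/10·h[3] + 1/10·h[4]
  h[2] = 1 + 1/10·h[0] + 1/5·h[1] + 1/5·h[2] + 1/5·h[3] + 1/10·h[4]
  h[3] = 1 + 1/10·h[0] + 3/10·h[1] + 1/10·h[2] + 3/10·h[3] + 1/10·h[4]
  h[4] = 1 + 1/5·h[0] + 1/10·h[1] + 3/10·h[2] + 1/10·h[3] + 1/10·h[4]
Solving the 5×5 linear system over states ≠ 5 gives exactly h = [8140/1511, 8136/1511, 8248/1511, 9152/1511, 8158/1511, 0] (h[5] = 0 is the target).

h = [5.3872, 5.3845, 5.4586, 6.0569, 5.3991, 0.0000]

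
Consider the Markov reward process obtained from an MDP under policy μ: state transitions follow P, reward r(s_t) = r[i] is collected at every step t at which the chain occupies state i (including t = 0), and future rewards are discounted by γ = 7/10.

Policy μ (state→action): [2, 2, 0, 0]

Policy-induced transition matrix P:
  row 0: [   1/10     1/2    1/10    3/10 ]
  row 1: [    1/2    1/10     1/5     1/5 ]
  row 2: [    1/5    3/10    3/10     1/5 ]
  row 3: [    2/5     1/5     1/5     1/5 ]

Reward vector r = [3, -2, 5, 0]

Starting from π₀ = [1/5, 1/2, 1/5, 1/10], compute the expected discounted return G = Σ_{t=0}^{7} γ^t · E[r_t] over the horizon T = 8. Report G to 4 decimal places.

G = 3.5144

t=0: π = [0.2000, 0.5000, 0.2000, 0.1000], E[r] = 0.6000, γ^t·E[r] = 0.600000, running G = 0.600000
t=1: π = [0.3500, 0.2300, 0.2000, 0.2200], E[r] = 1.5900, γ^t·E[r] = 1.113000, running G = 1.713000
t=2: π = [0.2780, 0.3020, 0.1850, 0.2350], E[r] = 1.1550, γ^t·E[r] = 0.565950, running G = 2.278950
t=3: π = [0.3098, 0.2717, 0.1907, 0.2278], E[r] = 1.3395, γ^t·E[r] = 0.459449, running G = 2.738399
t=4: π = [0.2961, 0.2848, 0.1881, 0.2310], E[r] = 1.2590, γ^t·E[r] = 0.302296, running G = 3.040694
t=5: π = [0.3020, 0.2792, 0.1892, 0.2296], E[r] = 1.2938, γ^t·E[r] = 0.217451, running G = 3.258145
t=6: π = [0.2995, 0.2816, 0.1887, 0.2302], E[r] = 1.2787, γ^t·E[r] = 0.150442, running G = 3.408587
t=7: π = [0.3006, 0.2805, 0.1889, 0.2299], E[r] = 1.2853, γ^t·E[r] = 0.105847, running G = 3.514435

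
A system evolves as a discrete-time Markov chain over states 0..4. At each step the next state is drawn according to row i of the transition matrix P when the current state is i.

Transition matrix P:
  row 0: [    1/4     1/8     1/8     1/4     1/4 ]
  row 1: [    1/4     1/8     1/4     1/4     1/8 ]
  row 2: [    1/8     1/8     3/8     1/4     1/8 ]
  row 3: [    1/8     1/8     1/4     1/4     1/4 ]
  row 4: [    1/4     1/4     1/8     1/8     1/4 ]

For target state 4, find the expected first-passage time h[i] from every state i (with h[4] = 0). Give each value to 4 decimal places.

First-step conditioning: h[4] = 0; for i ≠ 4, h[i] = 1 + Σ_k P[i][k]·h[k].
  h[0] = 1 + 1/4·h[0] + 1/8·h[1] + 1/8·h[2] + 1/4·h[3]
  h[1] = 1 + 1/4·h[0] + 1/8·h[1] + 1/4·h[2] + 1/4·h[3]
  h[2] = 1 + 1/8·h[0] + 1/8·h[1] + 3/8·h[2] + 1/4·h[3]
  h[3] = 1 + 1/8·h[0] + 1/8·h[1] + 1/4·h[2] + 1/4·h[3]
Solving the 4×4 linear system over states ≠ 4 gives exactly h = [384/79, 440/79, 448/79, 392/79, 0] (h[4] = 0 is the target).

h = [4.8608, 5.5696, 5.6709, 4.9620, 0.0000]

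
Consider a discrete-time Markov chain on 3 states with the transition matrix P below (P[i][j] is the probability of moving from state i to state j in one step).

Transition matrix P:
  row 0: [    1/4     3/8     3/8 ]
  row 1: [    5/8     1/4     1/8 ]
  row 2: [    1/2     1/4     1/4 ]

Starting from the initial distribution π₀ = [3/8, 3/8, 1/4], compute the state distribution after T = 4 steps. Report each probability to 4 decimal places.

t=0: π = [0.3750, 0.3750, 0.2500]
t=1: π = [0.4531, 0.2969, 0.2500]
t=2: π = [0.4238, 0.3066, 0.2695]
t=3: π = [0.4324, 0.3030, 0.2646]
t=4: π = [0.4298, 0.3040, 0.2662]

π = [0.4298, 0.3040, 0.2662]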